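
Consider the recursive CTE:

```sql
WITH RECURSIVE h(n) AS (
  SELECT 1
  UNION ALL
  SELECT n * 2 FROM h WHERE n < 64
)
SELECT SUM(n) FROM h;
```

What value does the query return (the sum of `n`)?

127

Base: n=1.
Iteration 1: 1 < 64 holds -> n = 1 * 2 = 2.
Iteration 2: 2 < 64 holds -> n = 2 * 2 = 4.
Iteration 3: 4 < 64 holds -> n = 4 * 2 = 8.
Iteration 4: 8 < 64 holds -> n = 8 * 2 = 16.
Iteration 5: 16 < 64 holds -> n = 16 * 2 = 32.
Iteration 6: 32 < 64 holds -> n = 32 * 2 = 64.
Iteration 7: 64 < 64 fails; recursion stops.
SUM(n) = 1 + 2 + 4 + 8 + 16 + 32 + 64 = 127.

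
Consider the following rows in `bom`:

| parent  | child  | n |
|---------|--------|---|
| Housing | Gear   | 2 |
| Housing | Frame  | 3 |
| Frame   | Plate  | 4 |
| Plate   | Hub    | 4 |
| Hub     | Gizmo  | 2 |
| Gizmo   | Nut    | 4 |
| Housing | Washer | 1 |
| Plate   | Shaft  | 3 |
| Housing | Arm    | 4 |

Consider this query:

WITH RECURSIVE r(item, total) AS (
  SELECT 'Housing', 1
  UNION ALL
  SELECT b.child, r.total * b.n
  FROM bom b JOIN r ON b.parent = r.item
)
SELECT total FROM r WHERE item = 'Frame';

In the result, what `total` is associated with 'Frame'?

3

Base: (Housing, total=1).
Iteration 1: components of {Housing} -> Arm = 1*4 = 4, Frame = 1*3 = 3, Gear = 1*2 = 2, Washer = 1*1 = 1.
Iteration 2: components of {Arm,Frame,Gear,Washer} -> Plate = 3*4 = 12.
Iteration 3: components of {Plate} -> Hub = 12*4 = 48, Shaft = 12*3 = 36.
Iteration 4: components of {Hub,Shaft} -> Gizmo = 48*2 = 96.
Iteration 5: components of {Gizmo} -> Nut = 96*4 = 384.
Iteration 6: no further components; recursion stops.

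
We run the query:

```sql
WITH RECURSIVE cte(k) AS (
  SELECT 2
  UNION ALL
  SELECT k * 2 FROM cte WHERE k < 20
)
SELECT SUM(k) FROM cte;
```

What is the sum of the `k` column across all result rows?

Base: k=2.
Iteration 1: 2 < 20 holds -> k = 2 * 2 = 4.
Iteration 2: 4 < 20 holds -> k = 4 * 2 = 8.
Iteration 3: 8 < 20 holds -> k = 8 * 2 = 16.
Iteration 4: 16 < 20 holds -> k = 16 * 2 = 32.
Iteration 5: 32 < 20 fails; recursion stops.
SUM(k) = 2 + 4 + 8 + 16 + 32 = 62.

62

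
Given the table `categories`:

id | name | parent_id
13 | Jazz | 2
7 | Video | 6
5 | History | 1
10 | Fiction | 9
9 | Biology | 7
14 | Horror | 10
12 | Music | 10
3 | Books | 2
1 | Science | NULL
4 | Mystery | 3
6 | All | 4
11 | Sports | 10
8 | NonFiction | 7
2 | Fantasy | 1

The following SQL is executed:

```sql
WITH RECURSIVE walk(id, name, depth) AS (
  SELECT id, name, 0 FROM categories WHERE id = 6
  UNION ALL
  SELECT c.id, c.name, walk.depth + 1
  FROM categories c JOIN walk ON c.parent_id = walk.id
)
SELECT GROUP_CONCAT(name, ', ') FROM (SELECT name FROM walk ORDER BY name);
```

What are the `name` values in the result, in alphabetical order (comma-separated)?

Base: id=6 (All) at depth 0.
Iteration 1: rows with parent_id in {6} -> Video (id 7, depth 1).
Iteration 2: rows with parent_id in {7} -> NonFiction (id 8, depth 2), Biology (id 9, depth 2).
Iteration 3: rows with parent_id in {8,9} -> Fiction (id 10, depth 3).
Iteration 4: rows with parent_id in {10} -> Sports (id 11, depth 4), Music (id 12, depth 4), Horror (id 14, depth 4).
Iteration 5: no rows with parent_id in {11,12,14}; recursion stops.

All, Biology, Fiction, Horror, Music, NonFiction, Sports, Video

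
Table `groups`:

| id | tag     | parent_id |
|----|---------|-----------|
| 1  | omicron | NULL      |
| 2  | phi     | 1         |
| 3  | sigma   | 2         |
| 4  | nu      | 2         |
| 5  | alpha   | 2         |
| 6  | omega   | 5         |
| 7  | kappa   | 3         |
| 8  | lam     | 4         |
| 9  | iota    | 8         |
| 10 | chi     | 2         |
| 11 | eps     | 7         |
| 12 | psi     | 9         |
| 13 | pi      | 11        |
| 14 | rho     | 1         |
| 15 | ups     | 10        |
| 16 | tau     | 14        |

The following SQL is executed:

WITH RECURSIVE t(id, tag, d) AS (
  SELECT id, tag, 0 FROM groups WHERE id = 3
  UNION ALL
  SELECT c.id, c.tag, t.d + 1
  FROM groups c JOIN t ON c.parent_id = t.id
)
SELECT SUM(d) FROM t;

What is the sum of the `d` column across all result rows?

6

Base: id=3 (sigma) at d 0.
Iteration 1: rows with parent_id in {3} -> kappa (id 7, d 1).
Iteration 2: rows with parent_id in {7} -> eps (id 11, d 2).
Iteration 3: rows with parent_id in {11} -> pi (id 13, d 3).
Iteration 4: no rows with parent_id in {13}; recursion stops.
SUM(d) = 0 + 1 + 2 + 3 = 6.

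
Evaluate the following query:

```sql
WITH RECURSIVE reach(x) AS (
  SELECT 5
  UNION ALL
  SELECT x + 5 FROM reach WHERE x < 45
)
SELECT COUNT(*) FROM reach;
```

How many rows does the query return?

Base: x=5.
Iteration 1: 5 < 45 holds -> x = 5 + 5 = 10.
Iteration 2: 10 < 45 holds -> x = 10 + 5 = 15.
Iteration 3: 15 < 45 holds -> x = 15 + 5 = 20.
Iteration 4: 20 < 45 holds -> x = 20 + 5 = 25.
Iteration 5: 25 < 45 holds -> x = 25 + 5 = 30.
Iteration 6: 30 < 45 holds -> x = 30 + 5 = 35.
Iteration 7: 35 < 45 holds -> x = 35 + 5 = 40.
Iteration 8: 40 < 45 holds -> x = 40 + 5 = 45.
Iteration 9: 45 < 45 fails; recursion stops.
Total rows emitted: 9.

9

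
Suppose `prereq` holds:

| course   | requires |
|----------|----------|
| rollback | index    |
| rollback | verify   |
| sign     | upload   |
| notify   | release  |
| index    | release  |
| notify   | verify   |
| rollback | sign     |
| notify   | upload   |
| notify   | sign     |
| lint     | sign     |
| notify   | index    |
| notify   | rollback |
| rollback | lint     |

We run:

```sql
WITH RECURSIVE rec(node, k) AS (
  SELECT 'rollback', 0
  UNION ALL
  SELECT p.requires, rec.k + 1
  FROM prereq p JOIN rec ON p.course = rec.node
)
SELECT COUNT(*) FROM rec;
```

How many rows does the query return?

Base: (rollback, k=0).
Iteration 1: edges from {rollback} -> (index, k=1), (lint, k=1), (sign, k=1), (verify, k=1).
Iteration 2: edges from {index,lint,sign,verify} -> (release, k=2), (sign, k=2), (upload, k=2).
Iteration 3: edges from {release,sign,upload} -> (upload, k=3).
Iteration 4: no outgoing edges from {upload}; recursion stops.
Total rows emitted: 9.

9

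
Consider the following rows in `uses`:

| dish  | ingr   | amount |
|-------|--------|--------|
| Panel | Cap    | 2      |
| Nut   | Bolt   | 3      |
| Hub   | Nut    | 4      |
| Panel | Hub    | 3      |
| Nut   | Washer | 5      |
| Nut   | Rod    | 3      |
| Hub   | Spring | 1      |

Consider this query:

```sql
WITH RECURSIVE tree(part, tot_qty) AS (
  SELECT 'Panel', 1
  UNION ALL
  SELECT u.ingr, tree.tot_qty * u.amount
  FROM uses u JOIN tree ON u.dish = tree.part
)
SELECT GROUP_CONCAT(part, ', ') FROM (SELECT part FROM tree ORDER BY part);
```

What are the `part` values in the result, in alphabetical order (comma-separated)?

Base: (Panel, tot_qty=1).
Iteration 1: components of {Panel} -> Cap = 1*2 = 2, Hub = 1*3 = 3.
Iteration 2: components of {Cap,Hub} -> Nut = 3*4 = 12, Spring = 3*1 = 3.
Iteration 3: components of {Nut,Spring} -> Bolt = 12*3 = 36, Rod = 12*3 = 36, Washer = 12*5 = 60.
Iteration 4: no further components; recursion stops.

Bolt, Cap, Hub, Nut, Panel, Rod, Spring, Washer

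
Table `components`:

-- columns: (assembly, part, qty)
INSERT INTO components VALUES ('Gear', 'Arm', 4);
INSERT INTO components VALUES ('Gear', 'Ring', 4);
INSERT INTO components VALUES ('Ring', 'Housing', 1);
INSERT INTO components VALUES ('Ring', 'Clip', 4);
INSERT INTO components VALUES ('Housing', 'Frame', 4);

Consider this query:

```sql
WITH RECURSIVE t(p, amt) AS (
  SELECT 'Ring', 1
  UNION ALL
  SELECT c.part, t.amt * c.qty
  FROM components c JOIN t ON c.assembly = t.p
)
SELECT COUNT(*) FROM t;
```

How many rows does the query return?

Base: (Ring, amt=1).
Iteration 1: components of {Ring} -> Clip = 1*4 = 4, Housing = 1*1 = 1.
Iteration 2: components of {Clip,Housing} -> Frame = 1*4 = 4.
Iteration 3: no further components; recursion stops.
Total rows emitted: 4.

4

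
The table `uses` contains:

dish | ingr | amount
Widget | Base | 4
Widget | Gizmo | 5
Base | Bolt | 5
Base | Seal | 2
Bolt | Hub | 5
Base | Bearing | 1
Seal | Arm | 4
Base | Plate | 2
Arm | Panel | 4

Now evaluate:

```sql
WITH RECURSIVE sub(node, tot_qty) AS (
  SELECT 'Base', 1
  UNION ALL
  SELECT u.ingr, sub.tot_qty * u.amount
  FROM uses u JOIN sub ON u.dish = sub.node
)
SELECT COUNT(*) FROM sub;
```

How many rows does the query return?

Base: (Base, tot_qty=1).
Iteration 1: components of {Base} -> Bearing = 1*1 = 1, Bolt = 1*5 = 5, Plate = 1*2 = 2, Seal = 1*2 = 2.
Iteration 2: components of {Bearing,Bolt,Plate,Seal} -> Arm = 2*4 = 8, Hub = 5*5 = 25.
Iteration 3: components of {Arm,Hub} -> Panel = 8*4 = 32.
Iteration 4: no further components; recursion stops.
Total rows emitted: 8.

8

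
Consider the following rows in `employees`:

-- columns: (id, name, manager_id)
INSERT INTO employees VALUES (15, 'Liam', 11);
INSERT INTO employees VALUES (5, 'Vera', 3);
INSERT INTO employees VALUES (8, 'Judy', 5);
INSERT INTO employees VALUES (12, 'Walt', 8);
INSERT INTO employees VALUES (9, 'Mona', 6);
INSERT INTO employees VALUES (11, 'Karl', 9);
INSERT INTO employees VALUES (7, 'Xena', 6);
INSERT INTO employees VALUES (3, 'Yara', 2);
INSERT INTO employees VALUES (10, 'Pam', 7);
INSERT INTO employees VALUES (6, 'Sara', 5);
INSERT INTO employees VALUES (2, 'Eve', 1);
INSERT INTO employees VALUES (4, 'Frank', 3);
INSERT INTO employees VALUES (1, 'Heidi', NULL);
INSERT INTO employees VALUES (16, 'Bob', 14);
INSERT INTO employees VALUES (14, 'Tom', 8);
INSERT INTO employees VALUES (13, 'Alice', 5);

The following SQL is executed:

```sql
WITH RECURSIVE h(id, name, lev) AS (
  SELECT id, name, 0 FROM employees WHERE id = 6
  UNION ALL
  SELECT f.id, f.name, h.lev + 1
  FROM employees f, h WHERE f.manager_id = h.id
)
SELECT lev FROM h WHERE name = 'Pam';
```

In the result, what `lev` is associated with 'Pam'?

2

Base: id=6 (Sara) at lev 0.
Iteration 1: rows with manager_id in {6} -> Xena (id 7, lev 1), Mona (id 9, lev 1).
Iteration 2: rows with manager_id in {7,9} -> Pam (id 10, lev 2), Karl (id 11, lev 2).
Iteration 3: rows with manager_id in {10,11} -> Liam (id 15, lev 3).
Iteration 4: no rows with manager_id in {15}; recursion stops.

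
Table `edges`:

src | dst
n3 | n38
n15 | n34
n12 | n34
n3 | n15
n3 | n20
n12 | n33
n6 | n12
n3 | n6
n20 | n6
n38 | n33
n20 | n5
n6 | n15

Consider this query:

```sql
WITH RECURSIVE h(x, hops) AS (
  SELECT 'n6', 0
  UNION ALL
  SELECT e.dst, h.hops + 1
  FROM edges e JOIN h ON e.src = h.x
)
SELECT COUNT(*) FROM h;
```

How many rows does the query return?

Base: (n6, hops=0).
Iteration 1: edges from {n6} -> (n12, hops=1), (n15, hops=1).
Iteration 2: edges from {n12,n15} -> (n33, hops=2), (n34, hops=2) x2. [UNION ALL keeps all 3 new rows, including repeats]
Iteration 3: no outgoing edges from {n33,n34}; recursion stops.
Total rows emitted: 6.

6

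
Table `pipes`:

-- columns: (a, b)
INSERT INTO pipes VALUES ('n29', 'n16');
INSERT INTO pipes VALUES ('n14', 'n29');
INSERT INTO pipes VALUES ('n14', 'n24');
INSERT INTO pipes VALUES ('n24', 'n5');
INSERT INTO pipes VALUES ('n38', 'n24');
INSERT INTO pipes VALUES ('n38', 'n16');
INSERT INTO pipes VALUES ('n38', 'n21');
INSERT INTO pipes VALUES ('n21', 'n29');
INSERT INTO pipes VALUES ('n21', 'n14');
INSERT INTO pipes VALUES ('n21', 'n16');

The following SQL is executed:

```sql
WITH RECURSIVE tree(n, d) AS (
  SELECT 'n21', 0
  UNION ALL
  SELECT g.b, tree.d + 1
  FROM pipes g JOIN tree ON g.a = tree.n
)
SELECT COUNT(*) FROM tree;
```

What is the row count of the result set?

Base: (n21, d=0).
Iteration 1: edges from {n21} -> (n14, d=1), (n16, d=1), (n29, d=1).
Iteration 2: edges from {n14,n16,n29} -> (n16, d=2), (n24, d=2), (n29, d=2).
Iteration 3: edges from {n16,n24,n29} -> (n16, d=3), (n5, d=3).
Iteration 4: no outgoing edges from {n16,n5}; recursion stops.
Total rows emitted: 9.

9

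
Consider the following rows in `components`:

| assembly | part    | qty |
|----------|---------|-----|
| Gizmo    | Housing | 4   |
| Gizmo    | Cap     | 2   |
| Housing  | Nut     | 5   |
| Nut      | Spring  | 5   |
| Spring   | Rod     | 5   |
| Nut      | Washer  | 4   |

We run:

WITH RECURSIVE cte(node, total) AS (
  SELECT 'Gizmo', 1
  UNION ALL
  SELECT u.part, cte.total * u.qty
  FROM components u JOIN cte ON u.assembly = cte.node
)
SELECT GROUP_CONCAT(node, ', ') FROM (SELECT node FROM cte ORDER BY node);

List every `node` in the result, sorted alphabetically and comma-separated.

Cap, Gizmo, Housing, Nut, Rod, Spring, Washer

Base: (Gizmo, total=1).
Iteration 1: components of {Gizmo} -> Cap = 1*2 = 2, Housing = 1*4 = 4.
Iteration 2: components of {Cap,Housing} -> Nut = 4*5 = 20.
Iteration 3: components of {Nut} -> Spring = 20*5 = 100, Washer = 20*4 = 80.
Iteration 4: components of {Spring,Washer} -> Rod = 100*5 = 500.
Iteration 5: no further components; recursion stops.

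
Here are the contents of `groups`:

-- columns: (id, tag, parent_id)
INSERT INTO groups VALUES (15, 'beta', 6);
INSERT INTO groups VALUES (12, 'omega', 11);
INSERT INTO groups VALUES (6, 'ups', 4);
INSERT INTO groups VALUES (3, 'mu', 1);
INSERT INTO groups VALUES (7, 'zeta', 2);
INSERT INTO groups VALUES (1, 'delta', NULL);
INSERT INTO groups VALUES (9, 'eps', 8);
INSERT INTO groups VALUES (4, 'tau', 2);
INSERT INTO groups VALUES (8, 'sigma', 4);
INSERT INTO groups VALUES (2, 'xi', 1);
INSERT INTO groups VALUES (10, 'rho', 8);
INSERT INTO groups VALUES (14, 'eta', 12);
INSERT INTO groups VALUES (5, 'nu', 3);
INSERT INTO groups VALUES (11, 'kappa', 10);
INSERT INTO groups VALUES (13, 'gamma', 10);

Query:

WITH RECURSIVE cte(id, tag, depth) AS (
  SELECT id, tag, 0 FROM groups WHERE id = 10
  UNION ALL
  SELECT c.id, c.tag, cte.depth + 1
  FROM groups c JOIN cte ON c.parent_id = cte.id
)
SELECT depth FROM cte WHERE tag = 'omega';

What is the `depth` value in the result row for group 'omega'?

2

Base: id=10 (rho) at depth 0.
Iteration 1: rows with parent_id in {10} -> kappa (id 11, depth 1), gamma (id 13, depth 1).
Iteration 2: rows with parent_id in {11,13} -> omega (id 12, depth 2).
Iteration 3: rows with parent_id in {12} -> eta (id 14, depth 3).
Iteration 4: no rows with parent_id in {14}; recursion stops.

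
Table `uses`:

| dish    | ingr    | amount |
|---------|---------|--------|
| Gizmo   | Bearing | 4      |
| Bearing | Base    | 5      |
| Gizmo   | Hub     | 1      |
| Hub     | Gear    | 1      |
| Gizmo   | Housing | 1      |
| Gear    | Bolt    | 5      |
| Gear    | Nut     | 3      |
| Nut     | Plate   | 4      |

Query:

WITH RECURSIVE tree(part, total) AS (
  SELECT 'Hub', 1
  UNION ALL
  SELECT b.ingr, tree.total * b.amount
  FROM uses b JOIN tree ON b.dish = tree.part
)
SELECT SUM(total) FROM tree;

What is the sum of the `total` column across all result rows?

22

Base: (Hub, total=1).
Iteration 1: components of {Hub} -> Gear = 1*1 = 1.
Iteration 2: components of {Gear} -> Bolt = 1*5 = 5, Nut = 1*3 = 3.
Iteration 3: components of {Bolt,Nut} -> Plate = 3*4 = 12.
Iteration 4: no further components; recursion stops.
SUM(total) = 1 + 1 + 5 + 3 + 12 = 22.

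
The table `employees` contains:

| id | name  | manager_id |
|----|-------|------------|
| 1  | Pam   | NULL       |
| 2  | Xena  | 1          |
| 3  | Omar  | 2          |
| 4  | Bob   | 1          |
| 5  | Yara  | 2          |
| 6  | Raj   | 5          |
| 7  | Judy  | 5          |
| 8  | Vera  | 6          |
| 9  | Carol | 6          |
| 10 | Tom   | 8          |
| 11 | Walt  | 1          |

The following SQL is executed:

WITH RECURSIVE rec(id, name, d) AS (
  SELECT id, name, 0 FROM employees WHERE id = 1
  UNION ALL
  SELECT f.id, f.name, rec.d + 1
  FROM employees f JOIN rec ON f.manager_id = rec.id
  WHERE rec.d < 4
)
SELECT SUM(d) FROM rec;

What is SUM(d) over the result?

Base: id=1 (Pam) at d 0.
Iteration 1: rows with manager_id in {1} -> Xena (id 2, d 1), Bob (id 4, d 1), Walt (id 11, d 1).
Iteration 2: rows with manager_id in {2,4,11} -> Omar (id 3, d 2), Yara (id 5, d 2).
Iteration 3: rows with manager_id in {3,5} -> Raj (id 6, d 3), Judy (id 7, d 3).
Iteration 4: rows with manager_id in {6,7} -> Vera (id 8, d 4), Carol (id 9, d 4).
Iteration 5: d < 4 fails for all current rows; recursion stops.
SUM(d) = 0 + 1 + 1 + 1 + 2 + 2 + 3 + 3 + 4 + 4 = 21.

21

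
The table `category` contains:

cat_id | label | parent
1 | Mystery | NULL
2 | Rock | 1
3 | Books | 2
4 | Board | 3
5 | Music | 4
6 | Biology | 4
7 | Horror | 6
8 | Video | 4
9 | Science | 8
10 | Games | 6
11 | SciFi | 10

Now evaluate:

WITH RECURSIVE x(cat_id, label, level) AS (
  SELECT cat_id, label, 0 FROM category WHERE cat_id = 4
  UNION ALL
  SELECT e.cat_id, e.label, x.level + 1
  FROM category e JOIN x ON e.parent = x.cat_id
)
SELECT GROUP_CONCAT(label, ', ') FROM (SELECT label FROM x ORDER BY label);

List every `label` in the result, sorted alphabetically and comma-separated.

Base: cat_id=4 (Board) at level 0.
Iteration 1: rows with parent in {4} -> Music (id 5, level 1), Biology (id 6, level 1), Video (id 8, level 1).
Iteration 2: rows with parent in {5,6,8} -> Horror (id 7, level 2), Science (id 9, level 2), Games (id 10, level 2).
Iteration 3: rows with parent in {7,9,10} -> SciFi (id 11, level 3).
Iteration 4: no rows with parent in {11}; recursion stops.

Biology, Board, Games, Horror, Music, SciFi, Science, Video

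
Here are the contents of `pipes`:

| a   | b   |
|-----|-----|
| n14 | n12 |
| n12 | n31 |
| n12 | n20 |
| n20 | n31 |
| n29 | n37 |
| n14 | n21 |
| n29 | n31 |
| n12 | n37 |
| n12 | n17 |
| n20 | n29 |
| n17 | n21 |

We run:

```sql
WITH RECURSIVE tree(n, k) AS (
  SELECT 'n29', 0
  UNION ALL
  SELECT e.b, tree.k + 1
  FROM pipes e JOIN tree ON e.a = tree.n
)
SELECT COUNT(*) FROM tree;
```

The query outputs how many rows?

Base: (n29, k=0).
Iteration 1: edges from {n29} -> (n31, k=1), (n37, k=1).
Iteration 2: no outgoing edges from {n31,n37}; recursion stops.
Total rows emitted: 3.

3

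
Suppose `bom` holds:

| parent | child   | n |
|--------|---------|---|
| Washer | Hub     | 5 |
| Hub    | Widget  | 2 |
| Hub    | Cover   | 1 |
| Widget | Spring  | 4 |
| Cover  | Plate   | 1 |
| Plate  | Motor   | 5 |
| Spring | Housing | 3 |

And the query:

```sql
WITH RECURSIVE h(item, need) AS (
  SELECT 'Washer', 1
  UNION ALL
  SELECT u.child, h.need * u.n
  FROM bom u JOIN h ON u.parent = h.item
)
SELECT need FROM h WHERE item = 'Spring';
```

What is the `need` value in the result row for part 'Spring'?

40

Base: (Washer, need=1).
Iteration 1: components of {Washer} -> Hub = 1*5 = 5.
Iteration 2: components of {Hub} -> Cover = 5*1 = 5, Widget = 5*2 = 10.
Iteration 3: components of {Cover,Widget} -> Plate = 5*1 = 5, Spring = 10*4 = 40.
Iteration 4: components of {Plate,Spring} -> Housing = 40*3 = 120, Motor = 5*5 = 25.
Iteration 5: no further components; recursion stops.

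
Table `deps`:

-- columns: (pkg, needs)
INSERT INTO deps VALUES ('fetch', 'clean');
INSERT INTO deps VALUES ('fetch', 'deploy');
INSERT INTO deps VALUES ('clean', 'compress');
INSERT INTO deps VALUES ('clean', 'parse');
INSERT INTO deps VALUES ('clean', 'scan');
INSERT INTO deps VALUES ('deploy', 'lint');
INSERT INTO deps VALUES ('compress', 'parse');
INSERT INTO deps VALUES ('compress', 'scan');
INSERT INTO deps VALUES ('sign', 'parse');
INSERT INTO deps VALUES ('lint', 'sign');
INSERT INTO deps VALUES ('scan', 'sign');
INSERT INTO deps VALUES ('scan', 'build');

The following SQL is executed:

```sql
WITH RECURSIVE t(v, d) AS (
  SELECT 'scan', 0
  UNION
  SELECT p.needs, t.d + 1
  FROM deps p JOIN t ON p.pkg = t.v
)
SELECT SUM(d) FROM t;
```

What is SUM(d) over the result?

Base: (scan, d=0).
Iteration 1: edges from {scan} -> (build, d=1), (sign, d=1).
Iteration 2: edges from {build,sign} -> (parse, d=2).
Iteration 3: no outgoing edges from {parse}; recursion stops.
SUM(d) = 0 + 1 + 1 + 2 = 4.

4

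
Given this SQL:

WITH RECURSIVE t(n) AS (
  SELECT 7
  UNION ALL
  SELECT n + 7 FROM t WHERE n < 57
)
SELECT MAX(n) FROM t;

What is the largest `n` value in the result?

Base: n=7.
Iteration 1: 7 < 57 holds -> n = 7 + 7 = 14.
Iteration 2: 14 < 57 holds -> n = 14 + 7 = 21.
Iteration 3: 21 < 57 holds -> n = 21 + 7 = 28.
Iteration 4: 28 < 57 holds -> n = 28 + 7 = 35.
Iteration 5: 35 < 57 holds -> n = 35 + 7 = 42.
Iteration 6: 42 < 57 holds -> n = 42 + 7 = 49.
Iteration 7: 49 < 57 holds -> n = 49 + 7 = 56.
Iteration 8: 56 < 57 holds -> n = 56 + 7 = 63.
Iteration 9: 63 < 57 fails; recursion stops.
n values: 7, 14, 21, 28, 35, 42, 49, 56, 63; the maximum is 63.

63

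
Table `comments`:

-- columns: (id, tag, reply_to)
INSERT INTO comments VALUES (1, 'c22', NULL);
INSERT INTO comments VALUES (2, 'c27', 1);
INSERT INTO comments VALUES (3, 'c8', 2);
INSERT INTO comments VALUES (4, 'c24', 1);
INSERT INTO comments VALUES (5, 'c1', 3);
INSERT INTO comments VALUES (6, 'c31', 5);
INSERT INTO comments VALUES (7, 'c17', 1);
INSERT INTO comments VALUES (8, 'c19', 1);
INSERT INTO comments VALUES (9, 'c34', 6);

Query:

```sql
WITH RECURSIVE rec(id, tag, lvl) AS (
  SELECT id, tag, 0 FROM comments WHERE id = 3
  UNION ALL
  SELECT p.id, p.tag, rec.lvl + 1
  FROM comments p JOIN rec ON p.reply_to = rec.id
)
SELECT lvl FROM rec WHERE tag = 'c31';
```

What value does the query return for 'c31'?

Base: id=3 (c8) at lvl 0.
Iteration 1: rows with reply_to in {3} -> c1 (id 5, lvl 1).
Iteration 2: rows with reply_to in {5} -> c31 (id 6, lvl 2).
Iteration 3: rows with reply_to in {6} -> c34 (id 9, lvl 3).
Iteration 4: no rows with reply_to in {9}; recursion stops.

2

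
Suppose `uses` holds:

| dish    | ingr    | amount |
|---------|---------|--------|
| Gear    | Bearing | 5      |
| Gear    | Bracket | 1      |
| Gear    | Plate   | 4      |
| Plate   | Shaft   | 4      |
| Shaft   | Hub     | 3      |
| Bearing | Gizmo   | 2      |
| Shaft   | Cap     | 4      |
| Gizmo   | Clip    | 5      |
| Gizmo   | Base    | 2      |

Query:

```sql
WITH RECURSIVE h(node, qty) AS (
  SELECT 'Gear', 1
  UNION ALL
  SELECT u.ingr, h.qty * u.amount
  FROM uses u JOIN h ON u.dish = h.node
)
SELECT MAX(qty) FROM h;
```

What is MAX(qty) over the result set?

Base: (Gear, qty=1).
Iteration 1: components of {Gear} -> Bearing = 1*5 = 5, Bracket = 1*1 = 1, Plate = 1*4 = 4.
Iteration 2: components of {Bearing,Bracket,Plate} -> Gizmo = 5*2 = 10, Shaft = 4*4 = 16.
Iteration 3: components of {Gizmo,Shaft} -> Base = 10*2 = 20, Cap = 16*4 = 64, Clip = 10*5 = 50, Hub = 16*3 = 48.
Iteration 4: no further components; recursion stops.
qty values: 1, 5, 1, 4, 10, 16, 50, 20, 48, 64; the maximum is 64.

64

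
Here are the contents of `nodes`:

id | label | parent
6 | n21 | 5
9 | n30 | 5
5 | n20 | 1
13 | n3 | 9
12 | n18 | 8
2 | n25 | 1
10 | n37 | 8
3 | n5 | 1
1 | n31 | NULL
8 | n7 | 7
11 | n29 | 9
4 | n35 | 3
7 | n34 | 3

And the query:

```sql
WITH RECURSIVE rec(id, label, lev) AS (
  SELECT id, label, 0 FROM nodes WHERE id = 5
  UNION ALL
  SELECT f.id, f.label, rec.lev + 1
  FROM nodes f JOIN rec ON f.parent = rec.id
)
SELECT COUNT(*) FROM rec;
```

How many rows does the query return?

Base: id=5 (n20) at lev 0.
Iteration 1: rows with parent in {5} -> n21 (id 6, lev 1), n30 (id 9, lev 1).
Iteration 2: rows with parent in {6,9} -> n29 (id 11, lev 2), n3 (id 13, lev 2).
Iteration 3: no rows with parent in {11,13}; recursion stops.
Total rows emitted: 5.

5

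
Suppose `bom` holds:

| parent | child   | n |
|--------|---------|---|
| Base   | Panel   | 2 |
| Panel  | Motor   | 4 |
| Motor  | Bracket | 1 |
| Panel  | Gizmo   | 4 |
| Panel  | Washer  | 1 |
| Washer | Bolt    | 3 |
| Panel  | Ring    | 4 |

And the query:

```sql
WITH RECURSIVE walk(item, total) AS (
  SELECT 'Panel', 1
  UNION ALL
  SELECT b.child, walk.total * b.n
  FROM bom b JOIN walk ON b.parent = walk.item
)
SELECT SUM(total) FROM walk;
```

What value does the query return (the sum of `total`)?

Base: (Panel, total=1).
Iteration 1: components of {Panel} -> Gizmo = 1*4 = 4, Motor = 1*4 = 4, Ring = 1*4 = 4, Washer = 1*1 = 1.
Iteration 2: components of {Gizmo,Motor,Ring,Washer} -> Bolt = 1*3 = 3, Bracket = 4*1 = 4.
Iteration 3: no further components; recursion stops.
SUM(total) = 1 + 4 + 4 + 1 + 4 + 4 + 3 = 21.

21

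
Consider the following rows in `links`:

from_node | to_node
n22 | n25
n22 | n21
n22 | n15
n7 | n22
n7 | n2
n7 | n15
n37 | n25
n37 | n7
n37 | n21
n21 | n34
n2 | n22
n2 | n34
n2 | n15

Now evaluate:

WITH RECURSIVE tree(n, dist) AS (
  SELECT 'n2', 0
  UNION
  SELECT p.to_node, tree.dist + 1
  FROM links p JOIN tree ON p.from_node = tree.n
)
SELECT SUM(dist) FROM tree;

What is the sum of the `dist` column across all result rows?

12

Base: (n2, dist=0).
Iteration 1: edges from {n2} -> (n15, dist=1), (n22, dist=1), (n34, dist=1).
Iteration 2: edges from {n15,n22,n34} -> (n15, dist=2), (n21, dist=2), (n25, dist=2).
Iteration 3: edges from {n15,n21,n25} -> (n34, dist=3).
Iteration 4: no outgoing edges from {n34}; recursion stops.
SUM(dist) = 0 + 1 + 1 + 1 + 2 + 2 + 2 + 3 = 12.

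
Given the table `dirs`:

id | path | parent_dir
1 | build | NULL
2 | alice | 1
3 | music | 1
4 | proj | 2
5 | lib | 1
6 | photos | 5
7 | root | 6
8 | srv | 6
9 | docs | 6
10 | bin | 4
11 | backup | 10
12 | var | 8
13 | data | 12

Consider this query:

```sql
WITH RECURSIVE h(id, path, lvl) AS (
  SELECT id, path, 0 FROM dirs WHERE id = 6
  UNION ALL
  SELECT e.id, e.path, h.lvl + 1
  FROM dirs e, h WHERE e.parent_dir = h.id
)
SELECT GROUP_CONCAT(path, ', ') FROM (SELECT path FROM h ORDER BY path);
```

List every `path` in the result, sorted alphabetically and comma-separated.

data, docs, photos, root, srv, var

Base: id=6 (photos) at lvl 0.
Iteration 1: rows with parent_dir in {6} -> root (id 7, lvl 1), srv (id 8, lvl 1), docs (id 9, lvl 1).
Iteration 2: rows with parent_dir in {7,8,9} -> var (id 12, lvl 2).
Iteration 3: rows with parent_dir in {12} -> data (id 13, lvl 3).
Iteration 4: no rows with parent_dir in {13}; recursion stops.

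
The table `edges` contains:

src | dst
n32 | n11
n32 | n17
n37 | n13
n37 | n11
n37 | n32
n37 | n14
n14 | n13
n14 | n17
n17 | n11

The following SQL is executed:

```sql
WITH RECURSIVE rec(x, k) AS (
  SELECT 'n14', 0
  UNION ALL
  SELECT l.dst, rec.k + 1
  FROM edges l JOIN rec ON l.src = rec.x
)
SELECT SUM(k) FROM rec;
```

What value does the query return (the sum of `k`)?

Base: (n14, k=0).
Iteration 1: edges from {n14} -> (n13, k=1), (n17, k=1).
Iteration 2: edges from {n13,n17} -> (n11, k=2).
Iteration 3: no outgoing edges from {n11}; recursion stops.
SUM(k) = 0 + 1 + 1 + 2 = 4.

4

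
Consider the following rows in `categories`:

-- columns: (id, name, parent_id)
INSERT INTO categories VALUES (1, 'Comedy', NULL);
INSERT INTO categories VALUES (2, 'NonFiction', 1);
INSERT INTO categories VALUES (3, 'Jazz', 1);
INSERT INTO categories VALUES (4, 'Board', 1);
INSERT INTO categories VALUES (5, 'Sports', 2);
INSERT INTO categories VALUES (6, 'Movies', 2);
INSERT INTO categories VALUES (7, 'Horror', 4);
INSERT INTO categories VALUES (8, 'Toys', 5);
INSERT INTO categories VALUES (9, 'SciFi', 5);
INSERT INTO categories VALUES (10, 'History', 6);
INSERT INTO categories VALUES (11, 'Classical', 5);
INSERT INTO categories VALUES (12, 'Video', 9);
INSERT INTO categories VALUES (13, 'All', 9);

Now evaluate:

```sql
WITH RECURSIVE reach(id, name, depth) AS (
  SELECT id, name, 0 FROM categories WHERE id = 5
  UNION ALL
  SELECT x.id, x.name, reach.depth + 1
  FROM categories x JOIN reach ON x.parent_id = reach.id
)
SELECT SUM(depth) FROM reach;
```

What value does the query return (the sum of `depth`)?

7

Base: id=5 (Sports) at depth 0.
Iteration 1: rows with parent_id in {5} -> Toys (id 8, depth 1), SciFi (id 9, depth 1), Classical (id 11, depth 1).
Iteration 2: rows with parent_id in {8,9,11} -> Video (id 12, depth 2), All (id 13, depth 2).
Iteration 3: no rows with parent_id in {12,13}; recursion stops.
SUM(depth) = 0 + 1 + 1 + 1 + 2 + 2 = 7.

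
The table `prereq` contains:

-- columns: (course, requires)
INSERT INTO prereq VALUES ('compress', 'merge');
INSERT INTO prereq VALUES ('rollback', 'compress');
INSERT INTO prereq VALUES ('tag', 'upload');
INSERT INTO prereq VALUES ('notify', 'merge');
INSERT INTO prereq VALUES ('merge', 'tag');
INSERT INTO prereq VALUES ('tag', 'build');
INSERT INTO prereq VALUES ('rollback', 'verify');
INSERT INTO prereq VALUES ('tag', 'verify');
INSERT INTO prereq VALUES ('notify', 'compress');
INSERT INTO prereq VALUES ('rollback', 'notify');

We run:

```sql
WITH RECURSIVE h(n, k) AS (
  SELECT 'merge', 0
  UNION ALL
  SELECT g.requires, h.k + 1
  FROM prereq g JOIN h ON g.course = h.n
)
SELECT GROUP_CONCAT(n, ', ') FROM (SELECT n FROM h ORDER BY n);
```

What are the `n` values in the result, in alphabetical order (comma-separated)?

Base: (merge, k=0).
Iteration 1: edges from {merge} -> (tag, k=1).
Iteration 2: edges from {tag} -> (build, k=2), (upload, k=2), (verify, k=2).
Iteration 3: no outgoing edges from {build,upload,verify}; recursion stops.

build, merge, tag, upload, verify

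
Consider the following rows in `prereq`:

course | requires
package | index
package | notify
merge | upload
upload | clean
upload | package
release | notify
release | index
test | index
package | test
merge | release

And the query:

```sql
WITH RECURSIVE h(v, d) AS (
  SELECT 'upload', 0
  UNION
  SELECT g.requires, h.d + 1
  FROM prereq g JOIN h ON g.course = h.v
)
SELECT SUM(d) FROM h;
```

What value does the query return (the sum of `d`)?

Base: (upload, d=0).
Iteration 1: edges from {upload} -> (clean, d=1), (package, d=1).
Iteration 2: edges from {clean,package} -> (index, d=2), (notify, d=2), (test, d=2).
Iteration 3: edges from {index,notify,test} -> (index, d=3).
Iteration 4: no outgoing edges from {index}; recursion stops.
SUM(d) = 0 + 1 + 1 + 2 + 2 + 2 + 3 = 11.

11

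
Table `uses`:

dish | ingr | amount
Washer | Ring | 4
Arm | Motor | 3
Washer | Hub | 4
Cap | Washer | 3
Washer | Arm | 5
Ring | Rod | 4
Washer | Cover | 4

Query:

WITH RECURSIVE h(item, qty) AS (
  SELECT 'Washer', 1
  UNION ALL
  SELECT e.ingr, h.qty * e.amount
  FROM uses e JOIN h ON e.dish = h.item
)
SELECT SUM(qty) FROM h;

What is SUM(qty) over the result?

49

Base: (Washer, qty=1).
Iteration 1: components of {Washer} -> Arm = 1*5 = 5, Cover = 1*4 = 4, Hub = 1*4 = 4, Ring = 1*4 = 4.
Iteration 2: components of {Arm,Cover,Hub,Ring} -> Motor = 5*3 = 15, Rod = 4*4 = 16.
Iteration 3: no further components; recursion stops.
SUM(qty) = 1 + 4 + 5 + 4 + 4 + 15 + 16 = 49.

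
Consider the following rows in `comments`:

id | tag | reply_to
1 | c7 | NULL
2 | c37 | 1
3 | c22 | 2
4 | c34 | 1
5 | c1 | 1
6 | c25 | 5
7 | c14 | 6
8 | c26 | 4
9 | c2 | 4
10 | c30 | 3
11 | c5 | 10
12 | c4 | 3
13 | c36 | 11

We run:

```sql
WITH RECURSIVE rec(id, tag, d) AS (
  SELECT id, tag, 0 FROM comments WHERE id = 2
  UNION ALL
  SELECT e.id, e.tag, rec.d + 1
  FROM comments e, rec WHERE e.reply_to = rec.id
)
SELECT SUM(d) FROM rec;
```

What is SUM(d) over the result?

12

Base: id=2 (c37) at d 0.
Iteration 1: rows with reply_to in {2} -> c22 (id 3, d 1).
Iteration 2: rows with reply_to in {3} -> c30 (id 10, d 2), c4 (id 12, d 2).
Iteration 3: rows with reply_to in {10,12} -> c5 (id 11, d 3).
Iteration 4: rows with reply_to in {11} -> c36 (id 13, d 4).
Iteration 5: no rows with reply_to in {13}; recursion stops.
SUM(d) = 0 + 1 + 2 + 2 + 3 + 4 = 12.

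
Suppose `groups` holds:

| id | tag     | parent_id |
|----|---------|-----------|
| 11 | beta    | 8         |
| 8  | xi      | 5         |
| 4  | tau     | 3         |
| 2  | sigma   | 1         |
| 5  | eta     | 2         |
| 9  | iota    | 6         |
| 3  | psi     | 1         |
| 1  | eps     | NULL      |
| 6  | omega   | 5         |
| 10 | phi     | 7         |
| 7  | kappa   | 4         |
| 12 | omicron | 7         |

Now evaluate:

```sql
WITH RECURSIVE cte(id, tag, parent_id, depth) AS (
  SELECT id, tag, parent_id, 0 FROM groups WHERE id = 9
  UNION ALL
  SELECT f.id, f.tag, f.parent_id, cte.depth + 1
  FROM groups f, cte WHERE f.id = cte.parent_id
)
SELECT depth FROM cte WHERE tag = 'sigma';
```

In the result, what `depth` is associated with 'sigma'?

3

Base: id=9 (iota), parent_id=6, depth 0.
Iteration 1: join on id=6 -> omega (id 6, parent_id=5, depth 1).
Iteration 2: join on id=5 -> eta (id 5, parent_id=2, depth 2).
Iteration 3: join on id=2 -> sigma (id 2, parent_id=1, depth 3).
Iteration 4: join on id=1 -> eps (id 1, parent_id=NULL, depth 4).
Iteration 5: parent_id is NULL; no match; recursion stops.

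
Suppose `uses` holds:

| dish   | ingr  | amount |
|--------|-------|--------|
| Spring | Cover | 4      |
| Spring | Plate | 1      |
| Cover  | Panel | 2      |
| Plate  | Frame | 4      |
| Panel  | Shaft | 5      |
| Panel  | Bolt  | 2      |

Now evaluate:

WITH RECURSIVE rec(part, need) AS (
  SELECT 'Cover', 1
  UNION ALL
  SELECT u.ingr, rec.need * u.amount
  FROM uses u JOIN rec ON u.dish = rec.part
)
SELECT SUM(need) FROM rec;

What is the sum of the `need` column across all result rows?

Base: (Cover, need=1).
Iteration 1: components of {Cover} -> Panel = 1*2 = 2.
Iteration 2: components of {Panel} -> Bolt = 2*2 = 4, Shaft = 2*5 = 10.
Iteration 3: no further components; recursion stops.
SUM(need) = 1 + 2 + 10 + 4 = 17.

17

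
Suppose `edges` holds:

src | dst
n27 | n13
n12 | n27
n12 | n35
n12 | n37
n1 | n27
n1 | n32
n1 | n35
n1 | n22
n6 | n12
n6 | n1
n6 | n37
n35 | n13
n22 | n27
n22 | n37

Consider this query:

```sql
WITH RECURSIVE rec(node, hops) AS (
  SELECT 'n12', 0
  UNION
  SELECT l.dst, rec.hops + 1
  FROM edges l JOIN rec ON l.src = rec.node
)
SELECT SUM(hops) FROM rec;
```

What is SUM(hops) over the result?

Base: (n12, hops=0).
Iteration 1: edges from {n12} -> (n27, hops=1), (n35, hops=1), (n37, hops=1).
Iteration 2: edges from {n27,n35,n37} -> (n13, hops=2). [UNION drops 1 duplicate row(s)]
Iteration 3: no outgoing edges from {n13}; recursion stops.
SUM(hops) = 0 + 1 + 1 + 1 + 2 = 5.

5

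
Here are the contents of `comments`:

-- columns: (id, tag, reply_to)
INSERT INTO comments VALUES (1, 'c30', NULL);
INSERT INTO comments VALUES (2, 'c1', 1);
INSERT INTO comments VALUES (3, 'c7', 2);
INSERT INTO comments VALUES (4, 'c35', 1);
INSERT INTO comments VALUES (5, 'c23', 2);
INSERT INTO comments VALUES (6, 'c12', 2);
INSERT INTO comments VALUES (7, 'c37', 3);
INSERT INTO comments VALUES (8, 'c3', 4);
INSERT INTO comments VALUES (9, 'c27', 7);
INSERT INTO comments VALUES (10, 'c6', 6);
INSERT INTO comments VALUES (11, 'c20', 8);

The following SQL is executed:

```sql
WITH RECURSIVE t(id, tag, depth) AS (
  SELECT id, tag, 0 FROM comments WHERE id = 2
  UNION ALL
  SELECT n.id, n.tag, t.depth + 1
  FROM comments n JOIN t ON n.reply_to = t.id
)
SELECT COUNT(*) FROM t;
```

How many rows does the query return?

7

Base: id=2 (c1) at depth 0.
Iteration 1: rows with reply_to in {2} -> c7 (id 3, depth 1), c23 (id 5, depth 1), c12 (id 6, depth 1).
Iteration 2: rows with reply_to in {3,5,6} -> c37 (id 7, depth 2), c6 (id 10, depth 2).
Iteration 3: rows with reply_to in {7,10} -> c27 (id 9, depth 3).
Iteration 4: no rows with reply_to in {9}; recursion stops.
Total rows emitted: 7.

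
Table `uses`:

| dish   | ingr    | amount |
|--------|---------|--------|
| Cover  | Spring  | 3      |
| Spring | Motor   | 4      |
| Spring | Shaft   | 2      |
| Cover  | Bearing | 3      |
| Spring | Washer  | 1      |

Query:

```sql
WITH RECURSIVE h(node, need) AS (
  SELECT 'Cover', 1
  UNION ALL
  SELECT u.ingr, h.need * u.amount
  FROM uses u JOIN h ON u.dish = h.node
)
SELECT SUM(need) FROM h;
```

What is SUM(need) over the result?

28

Base: (Cover, need=1).
Iteration 1: components of {Cover} -> Bearing = 1*3 = 3, Spring = 1*3 = 3.
Iteration 2: components of {Bearing,Spring} -> Motor = 3*4 = 12, Shaft = 3*2 = 6, Washer = 3*1 = 3.
Iteration 3: no further components; recursion stops.
SUM(need) = 1 + 3 + 3 + 3 + 6 + 12 = 28.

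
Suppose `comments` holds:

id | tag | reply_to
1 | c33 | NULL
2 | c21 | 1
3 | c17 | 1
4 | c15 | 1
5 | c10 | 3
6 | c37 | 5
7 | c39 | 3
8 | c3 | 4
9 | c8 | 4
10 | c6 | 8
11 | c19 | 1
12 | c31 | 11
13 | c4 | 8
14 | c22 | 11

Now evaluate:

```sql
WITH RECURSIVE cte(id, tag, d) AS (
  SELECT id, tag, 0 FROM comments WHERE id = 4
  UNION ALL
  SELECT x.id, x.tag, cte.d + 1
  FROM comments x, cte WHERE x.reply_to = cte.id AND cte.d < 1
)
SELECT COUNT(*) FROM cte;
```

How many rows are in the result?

3

Base: id=4 (c15) at d 0.
Iteration 1: rows with reply_to in {4} -> c3 (id 8, d 1), c8 (id 9, d 1).
Iteration 2: d < 1 fails for all current rows; recursion stops.
Total rows emitted: 3.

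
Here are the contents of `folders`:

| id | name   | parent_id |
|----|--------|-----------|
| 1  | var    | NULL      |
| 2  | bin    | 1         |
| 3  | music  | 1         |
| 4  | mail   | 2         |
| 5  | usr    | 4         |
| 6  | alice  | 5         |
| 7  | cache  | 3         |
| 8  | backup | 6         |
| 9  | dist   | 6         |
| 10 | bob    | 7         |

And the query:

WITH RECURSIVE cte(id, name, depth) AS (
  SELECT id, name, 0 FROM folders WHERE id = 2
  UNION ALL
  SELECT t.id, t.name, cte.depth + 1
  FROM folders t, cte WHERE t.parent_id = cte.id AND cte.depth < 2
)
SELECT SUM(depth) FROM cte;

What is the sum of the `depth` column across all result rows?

Base: id=2 (bin) at depth 0.
Iteration 1: rows with parent_id in {2} -> mail (id 4, depth 1).
Iteration 2: rows with parent_id in {4} -> usr (id 5, depth 2).
Iteration 3: depth < 2 fails for all current rows; recursion stops.
SUM(depth) = 0 + 1 + 2 = 3.

3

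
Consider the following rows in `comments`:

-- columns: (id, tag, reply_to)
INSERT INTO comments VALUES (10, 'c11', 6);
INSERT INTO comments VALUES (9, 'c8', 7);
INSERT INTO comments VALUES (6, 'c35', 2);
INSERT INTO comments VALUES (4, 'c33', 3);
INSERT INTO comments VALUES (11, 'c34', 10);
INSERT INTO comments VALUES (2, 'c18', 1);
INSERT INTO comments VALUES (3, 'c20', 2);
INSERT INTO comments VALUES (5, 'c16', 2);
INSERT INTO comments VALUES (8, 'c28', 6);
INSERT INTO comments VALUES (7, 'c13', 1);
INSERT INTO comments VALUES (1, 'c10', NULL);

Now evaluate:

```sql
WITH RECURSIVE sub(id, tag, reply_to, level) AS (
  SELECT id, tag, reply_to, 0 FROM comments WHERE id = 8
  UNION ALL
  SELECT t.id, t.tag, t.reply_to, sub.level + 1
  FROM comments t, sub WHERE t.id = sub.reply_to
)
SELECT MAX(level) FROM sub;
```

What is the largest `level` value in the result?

Base: id=8 (c28), reply_to=6, level 0.
Iteration 1: join on id=6 -> c35 (id 6, reply_to=2, level 1).
Iteration 2: join on id=2 -> c18 (id 2, reply_to=1, level 2).
Iteration 3: join on id=1 -> c10 (id 1, reply_to=NULL, level 3).
Iteration 4: reply_to is NULL; no match; recursion stops.
level values: 0, 1, 2, 3; the maximum is 3.

3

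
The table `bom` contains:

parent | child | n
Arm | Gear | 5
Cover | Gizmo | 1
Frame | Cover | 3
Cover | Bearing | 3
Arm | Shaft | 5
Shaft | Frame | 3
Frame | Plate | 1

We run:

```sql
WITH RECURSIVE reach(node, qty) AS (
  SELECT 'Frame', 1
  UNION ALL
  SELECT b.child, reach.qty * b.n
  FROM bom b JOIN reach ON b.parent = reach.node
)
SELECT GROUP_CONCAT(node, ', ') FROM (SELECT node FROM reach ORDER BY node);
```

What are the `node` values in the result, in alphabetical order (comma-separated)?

Bearing, Cover, Frame, Gizmo, Plate

Base: (Frame, qty=1).
Iteration 1: components of {Frame} -> Cover = 1*3 = 3, Plate = 1*1 = 1.
Iteration 2: components of {Cover,Plate} -> Bearing = 3*3 = 9, Gizmo = 3*1 = 3.
Iteration 3: no further components; recursion stops.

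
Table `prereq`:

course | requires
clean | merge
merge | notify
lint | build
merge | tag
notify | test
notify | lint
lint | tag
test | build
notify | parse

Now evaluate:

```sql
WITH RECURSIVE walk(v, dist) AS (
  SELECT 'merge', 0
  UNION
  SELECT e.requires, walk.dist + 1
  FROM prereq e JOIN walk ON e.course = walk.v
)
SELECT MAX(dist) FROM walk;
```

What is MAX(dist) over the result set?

Base: (merge, dist=0).
Iteration 1: edges from {merge} -> (notify, dist=1), (tag, dist=1).
Iteration 2: edges from {notify,tag} -> (lint, dist=2), (parse, dist=2), (test, dist=2).
Iteration 3: edges from {lint,parse,test} -> (build, dist=3), (tag, dist=3). [UNION drops 1 duplicate row(s)]
Iteration 4: no outgoing edges from {build,tag}; recursion stops.
dist values: 0, 1, 1, 2, 2, 2, 3, 3; the maximum is 3.

3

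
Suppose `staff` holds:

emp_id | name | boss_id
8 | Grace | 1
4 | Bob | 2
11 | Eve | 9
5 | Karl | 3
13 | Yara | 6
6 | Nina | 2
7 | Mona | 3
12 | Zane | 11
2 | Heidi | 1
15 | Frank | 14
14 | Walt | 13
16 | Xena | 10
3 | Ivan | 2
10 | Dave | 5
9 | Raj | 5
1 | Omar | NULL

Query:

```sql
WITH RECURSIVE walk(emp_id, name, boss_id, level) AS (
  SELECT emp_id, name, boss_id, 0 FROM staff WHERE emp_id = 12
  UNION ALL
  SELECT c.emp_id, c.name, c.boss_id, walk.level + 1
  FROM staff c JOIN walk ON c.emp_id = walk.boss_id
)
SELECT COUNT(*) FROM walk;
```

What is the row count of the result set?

7

Base: emp_id=12 (Zane), boss_id=11, level 0.
Iteration 1: join on emp_id=11 -> Eve (id 11, boss_id=9, level 1).
Iteration 2: join on emp_id=9 -> Raj (id 9, boss_id=5, level 2).
Iteration 3: join on emp_id=5 -> Karl (id 5, boss_id=3, level 3).
Iteration 4: join on emp_id=3 -> Ivan (id 3, boss_id=2, level 4).
Iteration 5: join on emp_id=2 -> Heidi (id 2, boss_id=1, level 5).
Iteration 6: join on emp_id=1 -> Omar (id 1, boss_id=NULL, level 6).
Iteration 7: boss_id is NULL; no match; recursion stops.
Total rows emitted: 7.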